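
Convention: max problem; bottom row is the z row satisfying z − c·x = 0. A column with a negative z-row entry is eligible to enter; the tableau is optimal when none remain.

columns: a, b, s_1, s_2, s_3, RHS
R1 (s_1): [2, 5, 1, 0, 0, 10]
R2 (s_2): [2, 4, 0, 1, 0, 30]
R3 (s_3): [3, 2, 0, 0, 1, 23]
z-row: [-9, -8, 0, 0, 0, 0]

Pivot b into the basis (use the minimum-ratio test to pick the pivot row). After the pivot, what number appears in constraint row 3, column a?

Ratio test on column b — row 1: 10/5 = 2; row 2: 30/4 = 15/2; row 3: 23/2 = 23/2. Minimum is 2 at row 1 (s_1 leaves); pivot element 5.
Divide row 1 by 5; eliminate column b from the other rows.
Row 3 update in column a: 3 − 2·(2/5) = 11/5.

11/5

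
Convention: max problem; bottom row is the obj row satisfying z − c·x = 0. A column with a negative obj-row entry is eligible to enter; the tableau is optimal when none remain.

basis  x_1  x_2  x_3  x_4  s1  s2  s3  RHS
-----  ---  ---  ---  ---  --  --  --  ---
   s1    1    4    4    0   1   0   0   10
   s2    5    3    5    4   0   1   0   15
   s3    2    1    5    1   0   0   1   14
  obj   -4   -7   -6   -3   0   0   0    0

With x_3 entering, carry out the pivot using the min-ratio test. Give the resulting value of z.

Ratio test on column x_3 — row 1: 10/4 = 5/2; row 2: 15/5 = 3; row 3: 14/5 = 14/5. Minimum is 5/2 at row 1 (s1 leaves); pivot element 4.
Pivot on row 1; the obj-row RHS becomes 0 − (-6)·(5/2) = 15.

15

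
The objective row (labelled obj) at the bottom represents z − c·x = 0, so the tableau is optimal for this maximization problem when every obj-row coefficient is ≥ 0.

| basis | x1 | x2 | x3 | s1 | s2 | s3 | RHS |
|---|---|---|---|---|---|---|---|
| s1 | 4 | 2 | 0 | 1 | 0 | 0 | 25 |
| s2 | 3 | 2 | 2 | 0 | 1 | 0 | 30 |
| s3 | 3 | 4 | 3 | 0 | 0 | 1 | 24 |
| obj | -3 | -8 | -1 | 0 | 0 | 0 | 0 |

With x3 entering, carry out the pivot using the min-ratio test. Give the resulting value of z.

Ratio test on column x3 — row 1: entry 0 ≤ 0; row 2: 30/2 = 15; row 3: 24/3 = 8. Minimum is 8 at row 3 (s3 leaves); pivot element 3.
Pivot on row 3; the obj-row RHS becomes 0 − (-1)·8 = 8.

8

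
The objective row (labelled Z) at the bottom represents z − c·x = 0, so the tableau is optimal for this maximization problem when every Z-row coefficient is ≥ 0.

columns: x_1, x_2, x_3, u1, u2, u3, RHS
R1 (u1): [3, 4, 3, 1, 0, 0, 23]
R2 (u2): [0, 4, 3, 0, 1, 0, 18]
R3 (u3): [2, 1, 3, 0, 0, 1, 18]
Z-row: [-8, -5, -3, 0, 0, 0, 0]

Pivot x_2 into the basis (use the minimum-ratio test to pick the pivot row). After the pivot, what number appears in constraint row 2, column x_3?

3/4

Ratio test on column x_2 — row 1: 23/4 = 23/4; row 2: 18/4 = 9/2; row 3: 18/1 = 18. Minimum is 9/2 at row 2 (u2 leaves); pivot element 4.
Divide row 2 by 4; eliminate column x_2 from the other rows.
In the new row 2, the x_3 entry is the old entry divided by the pivot: 3/4 = 3/4.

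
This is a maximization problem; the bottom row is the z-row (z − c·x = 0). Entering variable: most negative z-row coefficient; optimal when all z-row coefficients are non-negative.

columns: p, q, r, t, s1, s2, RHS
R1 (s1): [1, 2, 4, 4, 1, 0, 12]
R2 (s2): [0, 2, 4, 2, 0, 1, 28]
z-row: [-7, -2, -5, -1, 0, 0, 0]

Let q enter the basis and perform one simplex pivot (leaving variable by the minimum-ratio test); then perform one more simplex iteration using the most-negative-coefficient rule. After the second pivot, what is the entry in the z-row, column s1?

7

Ratio test on column q — row 1: 12/2 = 6; row 2: 28/2 = 14. Minimum is 6 at row 1 (s1 leaves); pivot element 2.
Divide row 1 by 2; eliminate column q from the other rows.
Second iteration: most negative z-row entry is -6 in column p, so p enters.
Ratio test on column p — row 1: 6/(1/2) = 12; row 2: entry -1 ≤ 0. Minimum is 12 at row 1 (q leaves); pivot element 1/2.
Divide row 1 by 1/2; eliminate column p from the other rows.
After both pivots, the entry at the z-row, column s1 is 7.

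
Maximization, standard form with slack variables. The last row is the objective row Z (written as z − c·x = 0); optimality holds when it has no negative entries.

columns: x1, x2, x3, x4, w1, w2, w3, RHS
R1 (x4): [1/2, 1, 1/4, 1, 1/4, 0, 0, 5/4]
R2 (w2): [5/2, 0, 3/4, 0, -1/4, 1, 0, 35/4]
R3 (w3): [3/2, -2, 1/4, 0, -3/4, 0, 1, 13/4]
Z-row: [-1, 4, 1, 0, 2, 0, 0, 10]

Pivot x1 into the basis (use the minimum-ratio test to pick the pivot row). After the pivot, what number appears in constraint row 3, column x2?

-4/3

Ratio test on column x1 — row 1: (5/4)/(1/2) = 5/2; row 2: (35/4)/(5/2) = 7/2; row 3: (13/4)/(3/2) = 13/6. Minimum is 13/6 at row 3 (w3 leaves); pivot element 3/2.
Divide row 3 by 3/2; eliminate column x1 from the other rows.
In the new row 3, the x2 entry is the old entry divided by the pivot: (-2)/(3/2) = -4/3.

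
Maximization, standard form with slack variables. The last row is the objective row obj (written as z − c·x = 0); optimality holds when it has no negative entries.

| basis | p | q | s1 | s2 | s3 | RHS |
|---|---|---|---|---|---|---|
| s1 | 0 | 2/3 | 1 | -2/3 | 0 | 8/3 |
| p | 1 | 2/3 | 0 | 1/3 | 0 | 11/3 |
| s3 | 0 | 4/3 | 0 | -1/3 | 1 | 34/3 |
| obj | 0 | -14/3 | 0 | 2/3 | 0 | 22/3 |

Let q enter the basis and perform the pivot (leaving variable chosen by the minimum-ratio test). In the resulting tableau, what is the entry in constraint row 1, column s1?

3/2

Ratio test on column q — row 1: (8/3)/(2/3) = 4; row 2: (11/3)/(2/3) = 11/2; row 3: (34/3)/(4/3) = 17/2. Minimum is 4 at row 1 (s1 leaves); pivot element 2/3.
Divide row 1 by 2/3; eliminate column q from the other rows.
In the new row 1, the s1 entry is the old entry divided by the pivot: 1/(2/3) = 3/2.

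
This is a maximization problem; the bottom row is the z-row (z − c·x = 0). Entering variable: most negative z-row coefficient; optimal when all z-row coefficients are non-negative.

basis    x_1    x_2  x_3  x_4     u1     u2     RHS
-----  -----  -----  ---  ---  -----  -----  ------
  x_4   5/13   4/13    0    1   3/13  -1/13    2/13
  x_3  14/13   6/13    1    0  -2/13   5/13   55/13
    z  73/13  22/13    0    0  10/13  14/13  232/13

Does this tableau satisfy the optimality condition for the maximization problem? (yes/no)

Every z-row coefficient is ≥ 0, so the tableau is optimal.

yes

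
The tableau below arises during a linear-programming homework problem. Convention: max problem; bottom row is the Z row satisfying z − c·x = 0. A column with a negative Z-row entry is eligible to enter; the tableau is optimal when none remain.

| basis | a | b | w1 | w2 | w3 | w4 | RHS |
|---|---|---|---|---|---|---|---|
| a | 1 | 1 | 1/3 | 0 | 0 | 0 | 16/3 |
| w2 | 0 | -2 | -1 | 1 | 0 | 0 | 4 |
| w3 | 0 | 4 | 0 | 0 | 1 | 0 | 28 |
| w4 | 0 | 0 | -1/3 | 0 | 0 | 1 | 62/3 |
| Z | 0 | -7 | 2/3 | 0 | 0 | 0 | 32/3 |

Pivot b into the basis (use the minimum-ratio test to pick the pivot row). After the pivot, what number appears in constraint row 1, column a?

1

Ratio test on column b — row 1: (16/3)/1 = 16/3; row 2: entry -2 ≤ 0; row 3: 28/4 = 7; row 4: entry 0 ≤ 0. Minimum is 16/3 at row 1 (a leaves); pivot element 1.
Divide row 1 by 1; eliminate column b from the other rows.
In the new row 1, the a entry is the old entry divided by the pivot: 1/1 = 1.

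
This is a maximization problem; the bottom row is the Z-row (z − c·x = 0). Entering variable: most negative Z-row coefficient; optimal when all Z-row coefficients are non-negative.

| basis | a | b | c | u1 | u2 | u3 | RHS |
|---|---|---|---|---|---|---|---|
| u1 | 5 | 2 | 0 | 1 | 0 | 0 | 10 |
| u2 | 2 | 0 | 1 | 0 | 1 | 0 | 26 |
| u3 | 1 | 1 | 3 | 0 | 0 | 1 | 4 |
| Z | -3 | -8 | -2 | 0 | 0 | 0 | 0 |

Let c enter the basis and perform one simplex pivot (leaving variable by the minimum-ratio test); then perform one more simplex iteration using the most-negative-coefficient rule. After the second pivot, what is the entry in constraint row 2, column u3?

0

Ratio test on column c — row 1: entry 0 ≤ 0; row 2: 26/1 = 26; row 3: 4/3 = 4/3. Minimum is 4/3 at row 3 (u3 leaves); pivot element 3.
Divide row 3 by 3; eliminate column c from the other rows.
Second iteration: most negative Z-row entry is -22/3 in column b, so b enters.
Ratio test on column b — row 1: 10/2 = 5; row 2: entry -1/3 ≤ 0; row 3: (4/3)/(1/3) = 4. Minimum is 4 at row 3 (c leaves); pivot element 1/3.
Divide row 3 by 1/3; eliminate column b from the other rows.
After both pivots, the entry at constraint row 2, column u3 is 0.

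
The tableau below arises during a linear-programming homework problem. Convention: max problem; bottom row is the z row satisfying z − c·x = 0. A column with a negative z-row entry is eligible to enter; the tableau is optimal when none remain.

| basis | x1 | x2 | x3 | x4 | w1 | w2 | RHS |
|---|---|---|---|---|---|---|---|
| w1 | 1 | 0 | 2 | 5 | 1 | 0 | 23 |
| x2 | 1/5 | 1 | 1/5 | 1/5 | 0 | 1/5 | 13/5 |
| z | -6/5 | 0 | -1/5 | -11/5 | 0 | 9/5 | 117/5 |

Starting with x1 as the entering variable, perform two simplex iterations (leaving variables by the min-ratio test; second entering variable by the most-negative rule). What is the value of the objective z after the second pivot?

83/2

Ratio test on column x1 — row 1: 23/1 = 23; row 2: (13/5)/(1/5) = 13. Minimum is 13 at row 2 (x2 leaves); pivot element 1/5.
Pivot on row 2; the z-row RHS becomes 117/5 − (-6/5)·13 = 39.
Next entering variable (most negative z-row entry -1): x4.
Ratio test on column x4 — row 1: 10/4 = 5/2; row 2: 13/1 = 13. Minimum is 5/2 at row 1 (w1 leaves); pivot element 4.
After the second pivot the z-row RHS is 39 − (-1)·(5/2) = 83/2.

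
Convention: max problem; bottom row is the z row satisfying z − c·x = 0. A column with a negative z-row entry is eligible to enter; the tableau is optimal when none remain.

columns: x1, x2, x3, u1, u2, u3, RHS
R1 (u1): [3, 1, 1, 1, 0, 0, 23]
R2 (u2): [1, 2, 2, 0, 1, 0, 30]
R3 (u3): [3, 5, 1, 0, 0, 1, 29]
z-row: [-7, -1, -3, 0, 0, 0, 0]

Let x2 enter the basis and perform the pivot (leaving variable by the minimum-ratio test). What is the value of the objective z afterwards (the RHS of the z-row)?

Ratio test on column x2 — row 1: 23/1 = 23; row 2: 30/2 = 15; row 3: 29/5 = 29/5. Minimum is 29/5 at row 3 (u3 leaves); pivot element 5.
Pivot on row 3; the z-row RHS becomes 0 − (-1)·(29/5) = 29/5.

29/5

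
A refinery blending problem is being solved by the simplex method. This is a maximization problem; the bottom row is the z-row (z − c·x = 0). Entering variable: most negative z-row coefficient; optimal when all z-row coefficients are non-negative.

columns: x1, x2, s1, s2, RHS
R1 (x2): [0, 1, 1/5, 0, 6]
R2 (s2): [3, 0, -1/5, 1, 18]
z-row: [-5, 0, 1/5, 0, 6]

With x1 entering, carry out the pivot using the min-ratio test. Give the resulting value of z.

36

Ratio test on column x1 — row 1: entry 0 ≤ 0; row 2: 18/3 = 6. Minimum is 6 at row 2 (s2 leaves); pivot element 3.
Pivot on row 2; the z-row RHS becomes 6 − (-5)·6 = 36.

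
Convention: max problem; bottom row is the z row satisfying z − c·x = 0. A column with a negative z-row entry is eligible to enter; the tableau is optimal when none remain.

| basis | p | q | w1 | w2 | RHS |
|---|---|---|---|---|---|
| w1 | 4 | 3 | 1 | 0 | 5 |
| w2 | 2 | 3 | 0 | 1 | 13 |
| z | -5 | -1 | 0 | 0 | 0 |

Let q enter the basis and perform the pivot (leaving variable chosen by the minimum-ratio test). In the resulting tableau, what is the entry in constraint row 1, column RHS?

5/3

Ratio test on column q — row 1: 5/3 = 5/3; row 2: 13/3 = 13/3. Minimum is 5/3 at row 1 (w1 leaves); pivot element 3.
Divide row 1 by 3; eliminate column q from the other rows.
In the new row 1, the RHS entry is the old entry divided by the pivot: 5/3 = 5/3.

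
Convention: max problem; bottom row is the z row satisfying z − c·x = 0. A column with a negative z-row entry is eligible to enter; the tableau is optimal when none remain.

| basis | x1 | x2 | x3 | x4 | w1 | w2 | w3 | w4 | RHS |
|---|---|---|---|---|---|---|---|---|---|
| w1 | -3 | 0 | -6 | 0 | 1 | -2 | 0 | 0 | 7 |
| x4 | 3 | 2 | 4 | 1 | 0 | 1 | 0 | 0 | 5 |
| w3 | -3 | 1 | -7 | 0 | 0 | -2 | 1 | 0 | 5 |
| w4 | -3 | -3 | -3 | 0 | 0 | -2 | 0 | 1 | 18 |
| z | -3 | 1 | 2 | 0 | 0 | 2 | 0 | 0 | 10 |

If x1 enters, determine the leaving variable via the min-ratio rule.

x4

Column x1 entries and ratios — w1: -3 ≤ 0, skip; x4: 5/3 = 5/3; w3: -3 ≤ 0, skip; w4: -3 ≤ 0, skip.
Smallest ratio is 5/3 in the row of x4, so x4 leaves.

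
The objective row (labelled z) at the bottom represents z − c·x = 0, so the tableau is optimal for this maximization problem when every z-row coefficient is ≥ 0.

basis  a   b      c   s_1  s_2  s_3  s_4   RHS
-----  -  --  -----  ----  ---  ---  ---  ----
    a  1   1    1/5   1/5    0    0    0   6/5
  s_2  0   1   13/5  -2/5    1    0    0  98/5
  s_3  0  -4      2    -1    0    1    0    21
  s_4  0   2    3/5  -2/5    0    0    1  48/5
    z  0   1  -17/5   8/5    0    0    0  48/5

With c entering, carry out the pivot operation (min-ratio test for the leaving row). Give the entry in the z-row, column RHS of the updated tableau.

Ratio test on column c — row 1: (6/5)/(1/5) = 6; row 2: (98/5)/(13/5) = 98/13; row 3: 21/2 = 21/2; row 4: (48/5)/(3/5) = 16. Minimum is 6 at row 1 (a leaves); pivot element 1/5.
Divide row 1 by 1/5; eliminate column c from the other rows.
z-row update in column RHS: 48/5 − (-17/5)·6 = 30.

30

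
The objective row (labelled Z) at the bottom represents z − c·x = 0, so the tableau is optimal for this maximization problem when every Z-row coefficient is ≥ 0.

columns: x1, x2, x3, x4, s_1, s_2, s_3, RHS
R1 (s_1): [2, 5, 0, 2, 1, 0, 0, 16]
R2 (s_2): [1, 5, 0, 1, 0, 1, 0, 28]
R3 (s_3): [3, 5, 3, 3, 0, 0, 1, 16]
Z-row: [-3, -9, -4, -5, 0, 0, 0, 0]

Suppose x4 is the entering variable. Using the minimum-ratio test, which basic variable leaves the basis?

Column x4 entries and ratios — s_1: 16/2 = 8; s_2: 28/1 = 28; s_3: 16/3 = 16/3.
Smallest ratio is 16/3 in the row of s_3, so s_3 leaves.

s_3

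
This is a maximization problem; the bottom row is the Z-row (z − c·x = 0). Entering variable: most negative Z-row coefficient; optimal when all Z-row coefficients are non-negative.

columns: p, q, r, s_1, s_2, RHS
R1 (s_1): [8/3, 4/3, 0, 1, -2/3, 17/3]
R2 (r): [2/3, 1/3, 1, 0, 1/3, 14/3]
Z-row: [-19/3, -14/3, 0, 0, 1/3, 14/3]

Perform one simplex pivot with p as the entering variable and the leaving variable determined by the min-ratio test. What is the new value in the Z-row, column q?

-3/2

Ratio test on column p — row 1: (17/3)/(8/3) = 17/8; row 2: (14/3)/(2/3) = 7. Minimum is 17/8 at row 1 (s_1 leaves); pivot element 8/3.
Divide row 1 by 8/3; eliminate column p from the other rows.
Z-row update in column q: -14/3 − (-19/3)·(1/2) = -3/2.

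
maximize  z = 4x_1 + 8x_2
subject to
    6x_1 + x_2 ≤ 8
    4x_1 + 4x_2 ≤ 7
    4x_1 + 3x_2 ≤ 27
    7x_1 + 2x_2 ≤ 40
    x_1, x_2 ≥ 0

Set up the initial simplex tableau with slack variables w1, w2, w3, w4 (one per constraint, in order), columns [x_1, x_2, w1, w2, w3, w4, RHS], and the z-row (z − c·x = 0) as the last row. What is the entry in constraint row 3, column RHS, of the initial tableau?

27

The RHS of constraint 3 is b_3 = 27.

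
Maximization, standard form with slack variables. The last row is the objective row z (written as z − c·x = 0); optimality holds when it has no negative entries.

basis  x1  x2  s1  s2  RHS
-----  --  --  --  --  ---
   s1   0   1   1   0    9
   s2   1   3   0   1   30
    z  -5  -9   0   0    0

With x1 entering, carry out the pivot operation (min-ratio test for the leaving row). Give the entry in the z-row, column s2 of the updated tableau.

Ratio test on column x1 — row 1: entry 0 ≤ 0; row 2: 30/1 = 30. Minimum is 30 at row 2 (s2 leaves); pivot element 1.
Divide row 2 by 1; eliminate column x1 from the other rows.
z-row update in column s2: 0 − (-5)·1 = 5.

5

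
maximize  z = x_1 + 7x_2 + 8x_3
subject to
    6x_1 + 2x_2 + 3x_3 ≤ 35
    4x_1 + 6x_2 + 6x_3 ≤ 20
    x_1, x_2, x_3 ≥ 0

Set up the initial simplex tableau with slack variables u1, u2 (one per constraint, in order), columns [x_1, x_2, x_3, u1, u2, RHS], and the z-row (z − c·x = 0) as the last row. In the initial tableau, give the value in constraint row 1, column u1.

Slack u1 belongs to constraint 1; its column is the unit vector e_1, so the entry in row 1 is 1.

1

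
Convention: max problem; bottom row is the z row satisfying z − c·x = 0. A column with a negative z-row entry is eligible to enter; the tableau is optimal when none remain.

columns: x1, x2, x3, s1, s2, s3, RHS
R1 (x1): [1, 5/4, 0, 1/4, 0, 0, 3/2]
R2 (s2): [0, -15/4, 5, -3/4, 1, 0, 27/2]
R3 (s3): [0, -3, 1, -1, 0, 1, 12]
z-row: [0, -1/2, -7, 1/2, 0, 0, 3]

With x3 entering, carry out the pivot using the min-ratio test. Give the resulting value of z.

Ratio test on column x3 — row 1: entry 0 ≤ 0; row 2: (27/2)/5 = 27/10; row 3: 12/1 = 12. Minimum is 27/10 at row 2 (s2 leaves); pivot element 5.
Pivot on row 2; the z-row RHS becomes 3 − (-7)·(27/10) = 219/10.

219/10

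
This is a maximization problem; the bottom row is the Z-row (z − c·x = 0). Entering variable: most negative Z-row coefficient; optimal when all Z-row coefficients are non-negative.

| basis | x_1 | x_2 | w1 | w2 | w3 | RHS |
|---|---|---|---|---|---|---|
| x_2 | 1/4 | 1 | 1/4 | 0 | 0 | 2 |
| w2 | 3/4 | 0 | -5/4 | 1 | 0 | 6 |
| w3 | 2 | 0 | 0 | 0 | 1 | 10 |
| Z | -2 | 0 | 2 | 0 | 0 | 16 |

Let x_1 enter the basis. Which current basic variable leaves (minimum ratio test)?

Column x_1 entries and ratios — x_2: 2/(1/4) = 8; w2: 6/(3/4) = 8; w3: 10/2 = 5.
Smallest ratio is 5 in the row of w3, so w3 leaves.

w3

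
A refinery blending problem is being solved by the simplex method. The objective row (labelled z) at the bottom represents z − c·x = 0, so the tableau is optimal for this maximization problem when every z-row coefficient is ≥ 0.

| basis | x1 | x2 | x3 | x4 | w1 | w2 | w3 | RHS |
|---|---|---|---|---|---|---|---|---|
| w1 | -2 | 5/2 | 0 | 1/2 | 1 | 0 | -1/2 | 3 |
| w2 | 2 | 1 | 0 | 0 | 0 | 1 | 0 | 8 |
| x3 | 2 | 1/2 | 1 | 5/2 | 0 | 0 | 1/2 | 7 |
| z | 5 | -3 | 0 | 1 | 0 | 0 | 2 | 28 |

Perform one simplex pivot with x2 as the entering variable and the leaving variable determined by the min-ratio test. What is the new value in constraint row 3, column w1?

Ratio test on column x2 — row 1: 3/(5/2) = 6/5; row 2: 8/1 = 8; row 3: 7/(1/2) = 14. Minimum is 6/5 at row 1 (w1 leaves); pivot element 5/2.
Divide row 1 by 5/2; eliminate column x2 from the other rows.
Row 3 update in column w1: 0 − (1/2)·(2/5) = -1/5.

-1/5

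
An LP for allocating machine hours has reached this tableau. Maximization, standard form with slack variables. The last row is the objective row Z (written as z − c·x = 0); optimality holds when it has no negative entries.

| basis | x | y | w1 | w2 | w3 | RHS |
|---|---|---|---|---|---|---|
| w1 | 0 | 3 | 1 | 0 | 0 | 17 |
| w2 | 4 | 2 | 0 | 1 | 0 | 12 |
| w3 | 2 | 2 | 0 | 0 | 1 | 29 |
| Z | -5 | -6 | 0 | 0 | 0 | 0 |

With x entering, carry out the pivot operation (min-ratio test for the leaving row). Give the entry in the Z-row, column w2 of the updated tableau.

Ratio test on column x — row 1: entry 0 ≤ 0; row 2: 12/4 = 3; row 3: 29/2 = 29/2. Minimum is 3 at row 2 (w2 leaves); pivot element 4.
Divide row 2 by 4; eliminate column x from the other rows.
Z-row update in column w2: 0 − (-5)·(1/4) = 5/4.

5/4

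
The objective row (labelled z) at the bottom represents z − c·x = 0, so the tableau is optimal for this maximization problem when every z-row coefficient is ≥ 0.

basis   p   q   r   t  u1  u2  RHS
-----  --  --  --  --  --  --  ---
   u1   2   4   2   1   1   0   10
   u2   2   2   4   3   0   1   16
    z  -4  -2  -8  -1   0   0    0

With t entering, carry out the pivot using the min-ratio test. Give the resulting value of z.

16/3

Ratio test on column t — row 1: 10/1 = 10; row 2: 16/3 = 16/3. Minimum is 16/3 at row 2 (u2 leaves); pivot element 3.
Pivot on row 2; the z-row RHS becomes 0 − (-1)·(16/3) = 16/3.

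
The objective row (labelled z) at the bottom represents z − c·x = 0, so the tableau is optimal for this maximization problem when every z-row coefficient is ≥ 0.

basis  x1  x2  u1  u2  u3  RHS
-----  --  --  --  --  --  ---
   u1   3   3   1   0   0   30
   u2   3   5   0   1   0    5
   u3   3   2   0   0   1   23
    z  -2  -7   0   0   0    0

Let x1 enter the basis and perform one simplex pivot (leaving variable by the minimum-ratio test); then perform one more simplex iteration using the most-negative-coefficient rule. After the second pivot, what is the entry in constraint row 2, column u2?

1/5

Ratio test on column x1 — row 1: 30/3 = 10; row 2: 5/3 = 5/3; row 3: 23/3 = 23/3. Minimum is 5/3 at row 2 (u2 leaves); pivot element 3.
Divide row 2 by 3; eliminate column x1 from the other rows.
Second iteration: most negative z-row entry is -11/3 in column x2, so x2 enters.
Ratio test on column x2 — row 1: entry -2 ≤ 0; row 2: (5/3)/(5/3) = 1; row 3: entry -3 ≤ 0. Minimum is 1 at row 2 (x1 leaves); pivot element 5/3.
Divide row 2 by 5/3; eliminate column x2 from the other rows.
After both pivots, the entry at constraint row 2, column u2 is 1/5.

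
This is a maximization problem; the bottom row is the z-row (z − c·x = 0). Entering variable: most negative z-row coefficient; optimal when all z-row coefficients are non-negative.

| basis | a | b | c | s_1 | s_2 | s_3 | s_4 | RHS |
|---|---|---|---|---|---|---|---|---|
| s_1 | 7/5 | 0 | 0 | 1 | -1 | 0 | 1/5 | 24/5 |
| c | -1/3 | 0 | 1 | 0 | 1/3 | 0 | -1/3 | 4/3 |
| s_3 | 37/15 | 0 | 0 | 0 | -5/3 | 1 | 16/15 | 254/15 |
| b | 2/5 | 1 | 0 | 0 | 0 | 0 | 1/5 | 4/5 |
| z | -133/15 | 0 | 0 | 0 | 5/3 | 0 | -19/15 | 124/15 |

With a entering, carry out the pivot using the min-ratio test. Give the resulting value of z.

26

Ratio test on column a — row 1: (24/5)/(7/5) = 24/7; row 2: entry -1/3 ≤ 0; row 3: (254/15)/(37/15) = 254/37; row 4: (4/5)/(2/5) = 2. Minimum is 2 at row 4 (b leaves); pivot element 2/5.
Pivot on row 4; the z-row RHS becomes 124/15 − (-133/15)·2 = 26.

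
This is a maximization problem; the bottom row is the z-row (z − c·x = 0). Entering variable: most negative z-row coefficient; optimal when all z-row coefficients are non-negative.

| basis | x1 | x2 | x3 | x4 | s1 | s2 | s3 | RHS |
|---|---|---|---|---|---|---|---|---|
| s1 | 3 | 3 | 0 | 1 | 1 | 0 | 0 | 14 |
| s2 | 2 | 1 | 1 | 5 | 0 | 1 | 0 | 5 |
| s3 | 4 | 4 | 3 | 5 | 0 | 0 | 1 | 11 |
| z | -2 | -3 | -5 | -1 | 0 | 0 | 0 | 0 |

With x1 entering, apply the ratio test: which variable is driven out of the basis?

s2

Column x1 entries and ratios — s1: 14/3 = 14/3; s2: 5/2 = 5/2; s3: 11/4 = 11/4.
Smallest ratio is 5/2 in the row of s2, so s2 leaves.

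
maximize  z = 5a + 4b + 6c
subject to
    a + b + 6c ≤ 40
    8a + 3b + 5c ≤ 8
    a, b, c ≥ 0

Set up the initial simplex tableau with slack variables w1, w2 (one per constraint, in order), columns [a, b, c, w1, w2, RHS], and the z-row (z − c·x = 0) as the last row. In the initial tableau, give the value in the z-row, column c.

-6

The z-row carries the negated objective coefficients: the c entry is -6.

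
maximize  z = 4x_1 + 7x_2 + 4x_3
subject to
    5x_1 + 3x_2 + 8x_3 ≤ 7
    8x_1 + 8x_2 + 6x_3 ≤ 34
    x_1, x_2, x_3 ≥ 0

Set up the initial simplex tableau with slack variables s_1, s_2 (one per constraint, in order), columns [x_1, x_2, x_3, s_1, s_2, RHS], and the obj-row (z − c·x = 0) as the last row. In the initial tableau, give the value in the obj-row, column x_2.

-7

The obj-row carries the negated objective coefficients: the x_2 entry is -7.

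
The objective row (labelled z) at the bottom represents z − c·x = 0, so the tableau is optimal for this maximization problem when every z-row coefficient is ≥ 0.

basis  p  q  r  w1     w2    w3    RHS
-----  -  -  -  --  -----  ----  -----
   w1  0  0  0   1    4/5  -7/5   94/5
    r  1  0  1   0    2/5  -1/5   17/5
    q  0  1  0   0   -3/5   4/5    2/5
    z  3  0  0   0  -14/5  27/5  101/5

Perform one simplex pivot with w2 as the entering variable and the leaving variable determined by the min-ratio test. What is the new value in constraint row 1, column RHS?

Ratio test on column w2 — row 1: (94/5)/(4/5) = 47/2; row 2: (17/5)/(2/5) = 17/2; row 3: entry -3/5 ≤ 0. Minimum is 17/2 at row 2 (r leaves); pivot element 2/5.
Divide row 2 by 2/5; eliminate column w2 from the other rows.
Row 1 update in column RHS: 94/5 − (4/5)·(17/2) = 12.

12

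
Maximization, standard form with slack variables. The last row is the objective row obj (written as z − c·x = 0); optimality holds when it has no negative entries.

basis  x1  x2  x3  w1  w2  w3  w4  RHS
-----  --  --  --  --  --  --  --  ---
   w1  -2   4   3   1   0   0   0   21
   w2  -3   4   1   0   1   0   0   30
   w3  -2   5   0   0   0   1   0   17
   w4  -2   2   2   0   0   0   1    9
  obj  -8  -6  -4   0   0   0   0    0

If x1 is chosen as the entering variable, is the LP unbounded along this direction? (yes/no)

Every constraint-row entry in column x1 is ≤ 0, so increasing x1 is unbounded.

yes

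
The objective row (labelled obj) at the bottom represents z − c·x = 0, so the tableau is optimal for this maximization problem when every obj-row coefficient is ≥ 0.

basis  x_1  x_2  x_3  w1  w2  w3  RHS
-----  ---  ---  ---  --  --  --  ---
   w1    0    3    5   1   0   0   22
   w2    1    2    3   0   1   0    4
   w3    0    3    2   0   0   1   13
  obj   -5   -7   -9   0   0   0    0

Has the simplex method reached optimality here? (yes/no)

no

The obj-row has a negative entry -9 in column x_3, so it is not optimal.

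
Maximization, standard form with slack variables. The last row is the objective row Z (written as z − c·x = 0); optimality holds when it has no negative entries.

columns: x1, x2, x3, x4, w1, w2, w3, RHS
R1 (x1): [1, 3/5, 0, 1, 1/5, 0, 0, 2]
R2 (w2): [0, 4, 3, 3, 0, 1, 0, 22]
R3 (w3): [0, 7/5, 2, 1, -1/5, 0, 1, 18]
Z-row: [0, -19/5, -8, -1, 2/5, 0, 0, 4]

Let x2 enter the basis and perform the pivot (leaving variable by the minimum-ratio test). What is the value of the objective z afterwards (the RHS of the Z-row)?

Ratio test on column x2 — row 1: 2/(3/5) = 10/3; row 2: 22/4 = 11/2; row 3: 18/(7/5) = 90/7. Minimum is 10/3 at row 1 (x1 leaves); pivot element 3/5.
Pivot on row 1; the Z-row RHS becomes 4 − (-19/5)·(10/3) = 50/3.

50/3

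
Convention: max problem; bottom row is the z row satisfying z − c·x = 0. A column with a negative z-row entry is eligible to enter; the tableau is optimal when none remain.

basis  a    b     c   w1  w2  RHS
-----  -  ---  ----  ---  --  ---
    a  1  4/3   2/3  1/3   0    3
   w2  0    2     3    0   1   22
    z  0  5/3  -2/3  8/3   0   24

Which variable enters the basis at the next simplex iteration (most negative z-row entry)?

c

Negative z-row entries: c: -2/3.
The most negative is -2/3 in column c, so c enters.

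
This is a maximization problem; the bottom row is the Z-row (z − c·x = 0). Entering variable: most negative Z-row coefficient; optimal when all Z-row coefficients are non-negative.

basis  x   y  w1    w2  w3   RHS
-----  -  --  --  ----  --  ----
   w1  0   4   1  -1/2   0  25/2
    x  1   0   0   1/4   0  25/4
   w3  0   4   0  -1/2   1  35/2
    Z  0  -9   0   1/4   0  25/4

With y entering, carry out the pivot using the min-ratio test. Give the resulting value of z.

Ratio test on column y — row 1: (25/2)/4 = 25/8; row 2: entry 0 ≤ 0; row 3: (35/2)/4 = 35/8. Minimum is 25/8 at row 1 (w1 leaves); pivot element 4.
Pivot on row 1; the Z-row RHS becomes 25/4 − (-9)·(25/8) = 275/8.

275/8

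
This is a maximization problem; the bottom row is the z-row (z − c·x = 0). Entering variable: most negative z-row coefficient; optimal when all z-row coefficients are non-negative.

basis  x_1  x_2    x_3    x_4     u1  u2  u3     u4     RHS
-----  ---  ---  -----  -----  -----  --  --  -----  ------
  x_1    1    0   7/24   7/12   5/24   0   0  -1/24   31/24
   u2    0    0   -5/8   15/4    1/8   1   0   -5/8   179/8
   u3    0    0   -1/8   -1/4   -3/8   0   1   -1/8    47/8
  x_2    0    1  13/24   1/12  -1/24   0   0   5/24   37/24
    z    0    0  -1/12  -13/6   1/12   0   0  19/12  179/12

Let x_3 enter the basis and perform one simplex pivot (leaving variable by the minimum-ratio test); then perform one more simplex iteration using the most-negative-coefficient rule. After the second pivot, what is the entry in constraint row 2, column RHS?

Ratio test on column x_3 — row 1: (31/24)/(7/24) = 31/7; row 2: entry -5/8 ≤ 0; row 3: entry -1/8 ≤ 0; row 4: (37/24)/(13/24) = 37/13. Minimum is 37/13 at row 4 (x_2 leaves); pivot element 13/24.
Divide row 4 by 13/24; eliminate column x_3 from the other rows.
Second iteration: most negative z-row entry is -28/13 in column x_4, so x_4 enters.
Ratio test on column x_4 — row 1: (6/13)/(7/13) = 6/7; row 2: (314/13)/(50/13) = 157/25; row 3: entry -3/13 ≤ 0; row 4: (37/13)/(2/13) = 37/2. Minimum is 6/7 at row 1 (x_1 leaves); pivot element 7/13.
Divide row 1 by 7/13; eliminate column x_4 from the other rows.
After both pivots, the entry at constraint row 2, column RHS is 146/7.

146/7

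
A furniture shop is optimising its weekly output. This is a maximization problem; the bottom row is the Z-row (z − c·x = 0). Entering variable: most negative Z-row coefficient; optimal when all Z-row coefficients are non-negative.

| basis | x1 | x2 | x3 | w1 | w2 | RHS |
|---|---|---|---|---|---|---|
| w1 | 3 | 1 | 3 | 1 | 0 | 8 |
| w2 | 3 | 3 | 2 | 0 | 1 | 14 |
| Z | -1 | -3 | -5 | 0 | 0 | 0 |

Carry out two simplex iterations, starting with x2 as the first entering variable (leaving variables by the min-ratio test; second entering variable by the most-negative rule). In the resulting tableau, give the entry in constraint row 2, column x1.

3/7

Ratio test on column x2 — row 1: 8/1 = 8; row 2: 14/3 = 14/3. Minimum is 14/3 at row 2 (w2 leaves); pivot element 3.
Divide row 2 by 3; eliminate column x2 from the other rows.
Second iteration: most negative Z-row entry is -3 in column x3, so x3 enters.
Ratio test on column x3 — row 1: (10/3)/(7/3) = 10/7; row 2: (14/3)/(2/3) = 7. Minimum is 10/7 at row 1 (w1 leaves); pivot element 7/3.
Divide row 1 by 7/3; eliminate column x3 from the other rows.
After both pivots, the entry at constraint row 2, column x1 is 3/7.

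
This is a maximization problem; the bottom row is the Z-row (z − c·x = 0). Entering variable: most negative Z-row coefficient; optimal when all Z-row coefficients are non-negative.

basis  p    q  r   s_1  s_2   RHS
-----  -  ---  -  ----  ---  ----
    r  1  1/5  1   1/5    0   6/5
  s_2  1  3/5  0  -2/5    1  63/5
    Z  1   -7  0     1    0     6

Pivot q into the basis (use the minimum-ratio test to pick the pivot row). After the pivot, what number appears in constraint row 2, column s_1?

Ratio test on column q — row 1: (6/5)/(1/5) = 6; row 2: (63/5)/(3/5) = 21. Minimum is 6 at row 1 (r leaves); pivot element 1/5.
Divide row 1 by 1/5; eliminate column q from the other rows.
Row 2 update in column s_1: -2/5 − (3/5)·1 = -1.

-1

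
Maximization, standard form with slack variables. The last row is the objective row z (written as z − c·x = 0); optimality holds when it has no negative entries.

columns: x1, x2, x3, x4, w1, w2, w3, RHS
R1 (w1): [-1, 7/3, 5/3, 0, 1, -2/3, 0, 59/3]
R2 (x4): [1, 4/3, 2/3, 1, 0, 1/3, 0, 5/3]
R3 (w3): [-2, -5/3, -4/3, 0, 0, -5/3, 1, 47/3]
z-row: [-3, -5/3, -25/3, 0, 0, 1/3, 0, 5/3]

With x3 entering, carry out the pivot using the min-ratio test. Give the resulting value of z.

45/2

Ratio test on column x3 — row 1: (59/3)/(5/3) = 59/5; row 2: (5/3)/(2/3) = 5/2; row 3: entry -4/3 ≤ 0. Minimum is 5/2 at row 2 (x4 leaves); pivot element 2/3.
Pivot on row 2; the z-row RHS becomes 5/3 − (-25/3)·(5/2) = 45/2.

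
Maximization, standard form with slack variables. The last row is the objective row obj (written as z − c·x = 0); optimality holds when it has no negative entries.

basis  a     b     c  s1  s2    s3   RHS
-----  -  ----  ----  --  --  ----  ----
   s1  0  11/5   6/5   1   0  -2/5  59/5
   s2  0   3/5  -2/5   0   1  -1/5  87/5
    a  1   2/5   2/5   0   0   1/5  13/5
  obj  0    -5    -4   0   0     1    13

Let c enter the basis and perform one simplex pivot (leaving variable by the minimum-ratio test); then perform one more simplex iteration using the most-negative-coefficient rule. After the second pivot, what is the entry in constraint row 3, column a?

11/2

Ratio test on column c — row 1: (59/5)/(6/5) = 59/6; row 2: entry -2/5 ≤ 0; row 3: (13/5)/(2/5) = 13/2. Minimum is 13/2 at row 3 (a leaves); pivot element 2/5.
Divide row 3 by 2/5; eliminate column c from the other rows.
Second iteration: most negative obj-row entry is -1 in column b, so b enters.
Ratio test on column b — row 1: 4/1 = 4; row 2: 20/1 = 20; row 3: (13/2)/1 = 13/2. Minimum is 4 at row 1 (s1 leaves); pivot element 1.
Divide row 1 by 1; eliminate column b from the other rows.
After both pivots, the entry at constraint row 3, column a is 11/2.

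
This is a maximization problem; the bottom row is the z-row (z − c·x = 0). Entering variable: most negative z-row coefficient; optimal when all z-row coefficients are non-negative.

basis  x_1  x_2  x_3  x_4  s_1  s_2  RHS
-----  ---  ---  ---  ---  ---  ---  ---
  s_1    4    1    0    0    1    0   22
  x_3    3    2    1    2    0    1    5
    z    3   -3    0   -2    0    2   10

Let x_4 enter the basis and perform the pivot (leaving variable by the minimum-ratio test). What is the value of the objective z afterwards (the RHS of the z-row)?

Ratio test on column x_4 — row 1: entry 0 ≤ 0; row 2: 5/2 = 5/2. Minimum is 5/2 at row 2 (x_3 leaves); pivot element 2.
Pivot on row 2; the z-row RHS becomes 10 − (-2)·(5/2) = 15.

15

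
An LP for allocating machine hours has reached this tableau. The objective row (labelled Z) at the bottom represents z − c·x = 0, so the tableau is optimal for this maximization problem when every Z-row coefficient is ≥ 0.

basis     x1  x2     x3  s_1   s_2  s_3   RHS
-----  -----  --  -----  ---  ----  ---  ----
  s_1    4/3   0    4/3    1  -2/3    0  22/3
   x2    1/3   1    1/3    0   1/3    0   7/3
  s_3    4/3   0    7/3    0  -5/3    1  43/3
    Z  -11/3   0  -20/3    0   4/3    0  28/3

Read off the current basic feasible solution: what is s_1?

22/3

s_1 is basic (row 1); its value is the RHS of that row, 22/3.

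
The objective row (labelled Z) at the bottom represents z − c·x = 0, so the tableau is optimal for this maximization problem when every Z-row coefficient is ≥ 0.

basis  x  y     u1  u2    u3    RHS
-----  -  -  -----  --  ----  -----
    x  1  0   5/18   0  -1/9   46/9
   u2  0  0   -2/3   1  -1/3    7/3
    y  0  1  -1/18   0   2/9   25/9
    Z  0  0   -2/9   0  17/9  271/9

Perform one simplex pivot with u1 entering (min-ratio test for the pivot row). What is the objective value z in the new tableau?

171/5

Ratio test on column u1 — row 1: (46/9)/(5/18) = 92/5; row 2: entry -2/3 ≤ 0; row 3: entry -1/18 ≤ 0. Minimum is 92/5 at row 1 (x leaves); pivot element 5/18.
Pivot on row 1; the Z-row RHS becomes 271/9 − (-2/9)·(92/5) = 171/5.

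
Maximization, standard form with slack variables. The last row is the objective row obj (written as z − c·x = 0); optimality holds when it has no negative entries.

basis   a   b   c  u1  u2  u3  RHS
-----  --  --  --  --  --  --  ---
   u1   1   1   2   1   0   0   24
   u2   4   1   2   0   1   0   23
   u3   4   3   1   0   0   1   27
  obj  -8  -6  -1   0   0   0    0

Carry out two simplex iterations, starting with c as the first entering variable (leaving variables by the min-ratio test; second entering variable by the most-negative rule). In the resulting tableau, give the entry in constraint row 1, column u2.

-1/4

Ratio test on column c — row 1: 24/2 = 12; row 2: 23/2 = 23/2; row 3: 27/1 = 27. Minimum is 23/2 at row 2 (u2 leaves); pivot element 2.
Divide row 2 by 2; eliminate column c from the other rows.
Second iteration: most negative obj-row entry is -6 in column a, so a enters.
Ratio test on column a — row 1: entry -3 ≤ 0; row 2: (23/2)/2 = 23/4; row 3: (31/2)/2 = 31/4. Minimum is 23/4 at row 2 (c leaves); pivot element 2.
Divide row 2 by 2; eliminate column a from the other rows.
After both pivots, the entry at constraint row 1, column u2 is -1/4.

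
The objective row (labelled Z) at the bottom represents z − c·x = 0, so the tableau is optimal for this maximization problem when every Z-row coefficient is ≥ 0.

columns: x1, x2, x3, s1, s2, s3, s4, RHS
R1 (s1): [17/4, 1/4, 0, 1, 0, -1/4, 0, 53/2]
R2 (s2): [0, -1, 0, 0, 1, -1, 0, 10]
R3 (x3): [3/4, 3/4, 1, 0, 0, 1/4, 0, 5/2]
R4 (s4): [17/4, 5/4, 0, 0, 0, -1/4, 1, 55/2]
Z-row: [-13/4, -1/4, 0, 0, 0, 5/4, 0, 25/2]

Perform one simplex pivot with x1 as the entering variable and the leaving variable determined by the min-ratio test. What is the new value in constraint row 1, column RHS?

37/3

Ratio test on column x1 — row 1: (53/2)/(17/4) = 106/17; row 2: entry 0 ≤ 0; row 3: (5/2)/(3/4) = 10/3; row 4: (55/2)/(17/4) = 110/17. Minimum is 10/3 at row 3 (x3 leaves); pivot element 3/4.
Divide row 3 by 3/4; eliminate column x1 from the other rows.
Row 1 update in column RHS: 53/2 − (17/4)·(10/3) = 37/3.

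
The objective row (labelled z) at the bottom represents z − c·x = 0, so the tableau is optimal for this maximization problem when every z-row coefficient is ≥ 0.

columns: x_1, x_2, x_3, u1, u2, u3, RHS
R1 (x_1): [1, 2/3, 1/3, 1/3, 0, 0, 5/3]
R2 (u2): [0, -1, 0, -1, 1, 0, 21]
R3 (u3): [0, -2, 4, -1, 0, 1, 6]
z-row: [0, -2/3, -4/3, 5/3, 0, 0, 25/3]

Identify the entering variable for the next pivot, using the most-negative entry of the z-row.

x_3

Negative z-row entries: x_2: -2/3, x_3: -4/3.
The most negative is -4/3 in column x_3, so x_3 enters.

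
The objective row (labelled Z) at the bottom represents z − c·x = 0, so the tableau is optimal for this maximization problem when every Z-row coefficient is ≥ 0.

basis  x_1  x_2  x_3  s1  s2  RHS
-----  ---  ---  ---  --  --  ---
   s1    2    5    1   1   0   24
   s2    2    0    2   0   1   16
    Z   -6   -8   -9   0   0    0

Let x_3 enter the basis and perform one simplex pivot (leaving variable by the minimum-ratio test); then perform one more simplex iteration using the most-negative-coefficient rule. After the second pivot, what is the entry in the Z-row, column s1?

Ratio test on column x_3 — row 1: 24/1 = 24; row 2: 16/2 = 8. Minimum is 8 at row 2 (s2 leaves); pivot element 2.
Divide row 2 by 2; eliminate column x_3 from the other rows.
Second iteration: most negative Z-row entry is -8 in column x_2, so x_2 enters.
Ratio test on column x_2 — row 1: 16/5 = 16/5; row 2: entry 0 ≤ 0. Minimum is 16/5 at row 1 (s1 leaves); pivot element 5.
Divide row 1 by 5; eliminate column x_2 from the other rows.
After both pivots, the entry at the Z-row, column s1 is 8/5.

8/5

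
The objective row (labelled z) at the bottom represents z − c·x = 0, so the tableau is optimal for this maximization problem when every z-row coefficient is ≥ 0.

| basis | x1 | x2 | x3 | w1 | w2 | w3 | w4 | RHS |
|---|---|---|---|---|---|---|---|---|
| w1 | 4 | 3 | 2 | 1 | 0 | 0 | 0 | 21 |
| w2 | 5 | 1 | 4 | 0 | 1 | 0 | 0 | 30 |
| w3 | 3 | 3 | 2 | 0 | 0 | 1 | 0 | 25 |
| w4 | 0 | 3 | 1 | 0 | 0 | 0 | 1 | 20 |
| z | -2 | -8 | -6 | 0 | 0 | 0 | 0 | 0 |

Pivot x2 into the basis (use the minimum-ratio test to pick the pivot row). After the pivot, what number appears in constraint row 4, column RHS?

20/3

Ratio test on column x2 — row 1: 21/3 = 7; row 2: 30/1 = 30; row 3: 25/3 = 25/3; row 4: 20/3 = 20/3. Minimum is 20/3 at row 4 (w4 leaves); pivot element 3.
Divide row 4 by 3; eliminate column x2 from the other rows.
In the new row 4, the RHS entry is the old entry divided by the pivot: 20/3 = 20/3.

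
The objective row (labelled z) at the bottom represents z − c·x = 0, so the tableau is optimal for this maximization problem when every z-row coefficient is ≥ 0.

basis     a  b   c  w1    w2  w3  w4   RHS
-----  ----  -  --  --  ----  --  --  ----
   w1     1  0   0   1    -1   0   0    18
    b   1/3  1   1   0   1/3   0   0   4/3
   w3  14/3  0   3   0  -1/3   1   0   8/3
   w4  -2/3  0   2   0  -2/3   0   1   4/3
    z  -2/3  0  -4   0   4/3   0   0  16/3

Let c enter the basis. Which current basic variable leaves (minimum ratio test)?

Column c entries and ratios — w1: 0 ≤ 0, skip; b: (4/3)/1 = 4/3; w3: (8/3)/3 = 8/9; w4: (4/3)/2 = 2/3.
Smallest ratio is 2/3 in the row of w4, so w4 leaves.

w4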